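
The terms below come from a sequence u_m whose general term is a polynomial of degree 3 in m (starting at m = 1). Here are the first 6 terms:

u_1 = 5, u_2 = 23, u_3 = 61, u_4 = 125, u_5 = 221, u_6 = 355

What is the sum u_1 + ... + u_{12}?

1st diffs: 18, 38, 64, 96, 134.
2nd diffs: 20, 26, 32, 38.
3rd diffs: 6, 6, 6 (constant).
Newton forward-difference form: u_m = 5 + 18·C(m-1,1) + 20·C(m-1,2) + 6·C(m-1,3).
Continuing: …, 533, 761, 1045, 1391, …, u_{12} = 2293.
Summing m = 1..12 (12 terms) gives 8618.

8618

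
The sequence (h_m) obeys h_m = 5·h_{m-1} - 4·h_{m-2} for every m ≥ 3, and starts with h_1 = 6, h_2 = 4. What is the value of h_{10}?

-174756

Compute successive terms:
h_3 = -4, h_4 = -36, h_5 = -164, h_6 = -676, h_7 = -2724, h_8 = -10916, h_9 = -43684, h_{10} = -174756.
(Characteristic roots are 4 and 1.)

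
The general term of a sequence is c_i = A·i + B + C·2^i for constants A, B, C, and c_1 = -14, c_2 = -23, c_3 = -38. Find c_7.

Plug in i = 1, 2, 3: A + B + 2C = -14; 2A + B + 4C = -23; 3A + B + 8C = -38.
Subtracting the first from the second: A + 2C = -9.
Subtracting the second from the third: A + 4C = -15.
Solving: C = -3, A = -3, then B = -5.
So c_i = -3·i + (-5) + (-3)·2^i; at i=7 this is -410.

-410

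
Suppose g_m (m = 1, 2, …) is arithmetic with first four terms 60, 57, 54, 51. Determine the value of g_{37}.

Common difference d = -3.
g_m = 60 + (m - 1)·(-3).
g_{37} = 60 + 36·(-3) = -48.

-48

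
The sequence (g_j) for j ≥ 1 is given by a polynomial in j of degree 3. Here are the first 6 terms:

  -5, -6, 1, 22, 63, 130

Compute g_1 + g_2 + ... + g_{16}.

15200

1st diffs: -1, 7, 21, 41, 67.
2nd diffs: 8, 14, 20, 26.
3rd diffs: 6, 6, 6 (constant).
Newton forward-difference form: g_j = -5 + (-1)·C(j-1,1) + 8·C(j-1,2) + 6·C(j-1,3).
Continuing: …, 229, 366, 547, 778, …, g_{16} = 3550.
Summing j = 1..16 (16 terms) gives 15200.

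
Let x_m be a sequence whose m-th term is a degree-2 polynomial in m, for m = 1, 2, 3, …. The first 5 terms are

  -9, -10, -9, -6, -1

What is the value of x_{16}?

1st diffs: -1, 1, 3, 5.
2nd diffs: 2, 2, 2 (constant).
So x_m = m^2 - 4m - 6.
Evaluating at m = 16 gives x_{16} = 186.

186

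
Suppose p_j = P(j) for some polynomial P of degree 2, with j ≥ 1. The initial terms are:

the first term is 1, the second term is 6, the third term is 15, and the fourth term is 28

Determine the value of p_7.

1st diffs: 5, 9, 13.
2nd diffs: 4, 4 (constant).
Newton forward-difference form: p_j = 1 + 5·C(j-1,1) + 4·C(j-1,2).
At j = 7: j-1 = 6, so p_7 = 1 + 30 + 60 = 91.

91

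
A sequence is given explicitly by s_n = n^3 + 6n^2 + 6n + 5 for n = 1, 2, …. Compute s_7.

s_7 = 1·7^3 + 6·7^2 + 6·7 + 5 = 684.

684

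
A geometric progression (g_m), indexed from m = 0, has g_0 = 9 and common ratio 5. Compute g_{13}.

g_m = 9·5^(m-0).
g_{13} = 9·5^13 = 10986328125.

10986328125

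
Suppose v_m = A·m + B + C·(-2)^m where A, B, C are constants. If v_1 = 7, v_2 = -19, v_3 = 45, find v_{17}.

At m = 1, 2, 3: A + B - 2C = 7; 2A + B + 4C = -19; 3A + B - 8C = 45.
Subtracting the first from the second: A + 6C = -26.
Subtracting the second from the third: A - 12C = 64.
Solving: C = -5, A = 4, then B = -7.
So v_m = 4·m + (-7) + (-5)·(-2)^m; at m=17 this is 655421.

655421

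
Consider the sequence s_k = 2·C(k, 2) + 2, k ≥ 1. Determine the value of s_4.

14

C(4, 2) = 6, so s_4 = 14.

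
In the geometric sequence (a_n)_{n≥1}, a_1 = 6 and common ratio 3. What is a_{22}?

a_n = 6·3^(n-1).
a_{22} = 6·3^21 = 62762119218.

62762119218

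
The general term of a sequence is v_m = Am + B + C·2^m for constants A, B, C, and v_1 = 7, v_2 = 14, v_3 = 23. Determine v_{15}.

At m = 1, 2, 3: A + B + 2C = 7; 2A + B + 4C = 14; 3A + B + 8C = 23.
Subtracting the first from the second: A + 2C = 7.
Subtracting the second from the third: A + 4C = 9.
Solving: C = 1, A = 5, then B = 0.
Therefore v_{15} = 75 + 0 + 1·32768 = 32843.

32843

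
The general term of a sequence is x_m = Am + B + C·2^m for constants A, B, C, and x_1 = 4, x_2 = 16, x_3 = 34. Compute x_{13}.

24646

At m = 1, 2, 3: A + B + 2C = 4; 2A + B + 4C = 16; 3A + B + 8C = 34.
Subtracting the first from the second: A + 2C = 12.
Subtracting the second from the third: A + 4C = 18.
Solving: C = 3, A = 6, then B = -8.
So x_m = 6·m + (-8) + 3·2^m; at m=13 this is 24646.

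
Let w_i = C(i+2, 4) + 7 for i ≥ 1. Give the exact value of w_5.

C(7, 4) = 35, so w_5 = 42.

42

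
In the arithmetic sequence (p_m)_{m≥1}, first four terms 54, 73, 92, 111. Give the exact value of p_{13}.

Common difference d = 19.
p_m = 54 + (m - 1)·19.
p_{13} = 54 + 12·19 = 282.

282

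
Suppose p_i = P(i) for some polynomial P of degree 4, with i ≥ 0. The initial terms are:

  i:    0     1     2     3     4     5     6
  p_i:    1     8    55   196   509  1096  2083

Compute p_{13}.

1st diffs: 7, 47, 141, 313, 587, 987.
2nd diffs: 40, 94, 172, 274, 400.
3rd diffs: 54, 78, 102, 126.
4th diffs: 24, 24, 24 (constant).
So p_i = i^4 + 3i^3 + 4i^2 - i + 1.
Evaluating at i = 13 gives p_{13} = 35816.

35816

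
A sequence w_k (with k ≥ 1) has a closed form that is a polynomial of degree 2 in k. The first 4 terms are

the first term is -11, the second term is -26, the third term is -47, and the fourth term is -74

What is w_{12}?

1st diffs: -15, -21, -27.
2nd diffs: -6, -6 (constant).
Newton forward-difference form: w_k = -11 + (-15)·C(k-1,1) + (-6)·C(k-1,2).
At k = 12: k-1 = 11, so w_{12} = -11 - 165 - 330 = -506.

-506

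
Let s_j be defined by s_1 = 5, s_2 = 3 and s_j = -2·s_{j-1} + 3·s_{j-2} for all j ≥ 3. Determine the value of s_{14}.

-797157

Step forward from the initial values:
s_3 = 9;  s_4 = -9;  s_5 = 45;  …;  s_{11} = 29529;  s_{12} = -88569;  s_{13} = 265725;  s_{14} = -797157.
(Characteristic roots are 1 and -3.)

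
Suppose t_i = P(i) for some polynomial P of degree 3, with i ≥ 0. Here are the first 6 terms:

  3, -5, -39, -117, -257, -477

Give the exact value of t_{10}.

-3407

1st diffs: -8, -34, -78, -140, -220.
2nd diffs: -26, -44, -62, -80.
3rd diffs: -18, -18, -18 (constant).
Newton forward-difference form: t_i = 3 + (-8)·C(i,1) + (-26)·C(i,2) + (-18)·C(i,3).
At i = 10: i = 10, so t_{10} = 3 - 80 - 1170 - 2160 = -3407.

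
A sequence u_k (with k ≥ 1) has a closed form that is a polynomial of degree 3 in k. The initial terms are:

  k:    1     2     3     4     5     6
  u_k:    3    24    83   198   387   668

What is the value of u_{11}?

4083

1st diffs: 21, 59, 115, 189, 281.
2nd diffs: 38, 56, 74, 92.
3rd diffs: 18, 18, 18 (constant).
So u_k = 3k^3 + k^2 - 3k + 2.
Evaluating at k = 11 gives u_{11} = 4083.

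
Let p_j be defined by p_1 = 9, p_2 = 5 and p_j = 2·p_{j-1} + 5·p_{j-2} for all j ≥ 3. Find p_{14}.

Applying the relation repeatedly:
p_3 = 55, p_4 = 135, p_5 = 545, …, p_{11} = 878855, p_{12} = 3030535, p_{13} = 10455345, p_{14} = 36063365.

36063365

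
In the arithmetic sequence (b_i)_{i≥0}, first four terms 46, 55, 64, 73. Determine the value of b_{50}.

Common difference d = 9.
b_i = 46 + (i - 0)·9.
b_{50} = 46 + 50·9 = 496.

496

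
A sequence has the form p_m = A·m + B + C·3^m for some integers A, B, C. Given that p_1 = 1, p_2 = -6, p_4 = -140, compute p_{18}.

Write the equations: A + B + 3C = 1; 2A + B + 9C = -6; 4A + B + 81C = -140.
Subtracting the first from the second: A + 6C = -7.
Subtracting the second from the third: 2A + 72C = -134.
Solving: C = -2, A = 5, then B = 2.
Therefore p_{18} = 90 + 2 + (-2)·387420489 = -774840886.

-774840886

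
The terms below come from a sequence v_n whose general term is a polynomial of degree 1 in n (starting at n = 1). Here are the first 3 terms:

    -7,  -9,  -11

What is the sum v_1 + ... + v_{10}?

1st diffs: -2, -2 (constant).
So v_n = -2n - 5.
Continuing: …, -13, -15, -17, -19, …, v_{10} = -25.
Summing n = 1..10 (10 terms) gives -160.

-160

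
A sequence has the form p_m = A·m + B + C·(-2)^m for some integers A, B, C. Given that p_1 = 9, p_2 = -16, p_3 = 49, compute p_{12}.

Write the equations: A + B - 2C = 9; 2A + B + 4C = -16; 3A + B - 8C = 49.
Subtracting the first from the second: A + 6C = -25.
Subtracting the second from the third: A - 12C = 65.
Solving: C = -5, A = 5, then B = -6.
Hence p_{12} = 5·12 + (-6) + (-5)·4096 = -20426.

-20426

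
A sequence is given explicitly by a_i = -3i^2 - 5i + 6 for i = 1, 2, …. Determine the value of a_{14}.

a_{14} = -3·14^2 - 5·14 + 6 = -652.

-652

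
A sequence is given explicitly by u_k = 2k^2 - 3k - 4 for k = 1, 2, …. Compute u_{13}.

295

u_{13} = 2·13^2 - 3·13 - 4 = 295.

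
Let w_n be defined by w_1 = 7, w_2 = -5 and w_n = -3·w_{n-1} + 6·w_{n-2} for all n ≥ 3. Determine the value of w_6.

-4041

Compute successive terms:
w_3 = 57  w_4 = -201  w_5 = 945  w_6 = -4041.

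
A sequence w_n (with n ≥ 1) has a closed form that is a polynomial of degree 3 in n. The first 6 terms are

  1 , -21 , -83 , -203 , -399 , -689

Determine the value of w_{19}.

-21203

1st diffs: -22, -62, -120, -196, -290.
2nd diffs: -40, -58, -76, -94.
3rd diffs: -18, -18, -18 (constant).
Newton forward-difference form: w_n = 1 + (-22)·C(n-1,1) + (-40)·C(n-1,2) + (-18)·C(n-1,3).
At n = 19: n-1 = 18, so w_{19} = 1 - 396 - 6120 - 14688 = -21203.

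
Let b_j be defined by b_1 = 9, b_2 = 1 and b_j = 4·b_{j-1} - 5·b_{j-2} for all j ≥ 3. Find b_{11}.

Applying the relation repeatedly:
b_3 = -41, b_4 = -169, b_5 = -471, b_6 = -1039, b_7 = -1801, b_8 = -2009, b_9 = 969, b_{10} = 13921, b_{11} = 50839.

50839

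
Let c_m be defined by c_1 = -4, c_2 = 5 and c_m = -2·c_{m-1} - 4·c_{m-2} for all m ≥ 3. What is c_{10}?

Applying the relation repeatedly:
c_3 = 6, c_4 = -32, c_5 = 40, c_6 = 48, c_7 = -256, c_8 = 320, c_9 = 384, c_{10} = -2048.

-2048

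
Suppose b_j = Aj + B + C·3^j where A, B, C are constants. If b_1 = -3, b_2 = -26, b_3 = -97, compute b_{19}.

-4649045841

The three given values yield: A + B + 3C = -3; 2A + B + 9C = -26; 3A + B + 27C = -97.
Subtracting the first from the second: A + 6C = -23.
Subtracting the second from the third: A + 18C = -71.
Solving: C = -4, A = 1, then B = 8.
So b_j = 1·j + 8 + (-4)·3^j; at j=19 this is -4649045841.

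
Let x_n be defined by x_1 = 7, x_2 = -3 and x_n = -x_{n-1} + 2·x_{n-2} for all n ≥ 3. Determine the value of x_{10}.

x_3 = 17;  x_4 = -23;  x_5 = 57;  x_6 = -103;  x_7 = 217;  x_8 = -423;  x_9 = 857;  x_{10} = -1703.
(Characteristic roots are 1 and -2.)

-1703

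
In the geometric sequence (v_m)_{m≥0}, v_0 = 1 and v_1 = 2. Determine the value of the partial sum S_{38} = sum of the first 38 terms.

Common ratio r = 2.
v_m = 1·2^(m-0).
S = 1·(2^38 - 1)/(2 - 1) = 1·(274877906944 - 1)/(1) = 274877906943.

274877906943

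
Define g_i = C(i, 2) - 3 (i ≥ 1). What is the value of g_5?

7

C(5, 2) = 10, so g_5 = 7.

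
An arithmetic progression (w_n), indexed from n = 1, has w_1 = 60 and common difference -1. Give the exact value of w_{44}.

w_n = 60 + (n - 1)·(-1).
w_{44} = 60 + 43·(-1) = 17.

17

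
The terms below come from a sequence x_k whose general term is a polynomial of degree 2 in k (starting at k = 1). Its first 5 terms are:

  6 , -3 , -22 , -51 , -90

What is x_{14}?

1st diffs: -9, -19, -29, -39.
2nd diffs: -10, -10, -10 (constant).
Newton forward-difference form: x_k = 6 + (-9)·C(k-1,1) + (-10)·C(k-1,2).
At k = 14: k-1 = 13, so x_{14} = 6 - 117 - 780 = -891.

-891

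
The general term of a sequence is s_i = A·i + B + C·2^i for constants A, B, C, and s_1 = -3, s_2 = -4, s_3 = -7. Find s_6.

-60

At i = 1, 2, 3: A + B + 2C = -3; 2A + B + 4C = -4; 3A + B + 8C = -7.
Subtracting the first from the second: A + 2C = -1.
Subtracting the second from the third: A + 4C = -3.
Solving: C = -1, A = 1, then B = -2.
Hence s_6 = 1·6 + (-2) + (-1)·64 = -60.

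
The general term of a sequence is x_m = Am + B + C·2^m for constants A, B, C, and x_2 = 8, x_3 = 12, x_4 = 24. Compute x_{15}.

65484

The three given values yield: 2A + B + 4C = 8; 3A + B + 8C = 12; 4A + B + 16C = 24.
Subtracting the first from the second: A + 4C = 4.
Subtracting the second from the third: A + 8C = 12.
Solving: C = 2, A = -4, then B = 8.
So x_m = -4·m + 8 + 2·2^m; at m=15 this is 65484.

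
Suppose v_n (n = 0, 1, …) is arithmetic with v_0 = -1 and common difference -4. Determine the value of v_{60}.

v_n = -1 + (n - 0)·(-4).
v_{60} = -1 + 60·(-4) = -241.

-241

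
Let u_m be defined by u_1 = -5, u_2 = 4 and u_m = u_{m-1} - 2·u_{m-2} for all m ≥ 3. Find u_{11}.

Applying the relation repeatedly:
u_3 = 14; u_4 = 6; u_5 = -22; u_6 = -34; u_7 = 10; u_8 = 78; u_9 = 58; u_{10} = -98; u_{11} = -214.

-214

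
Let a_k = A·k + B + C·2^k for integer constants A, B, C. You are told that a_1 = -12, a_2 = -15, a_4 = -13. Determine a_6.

25

Plug in k = 1, 2, 4: A + B + 2C = -12; 2A + B + 4C = -15; 4A + B + 16C = -13.
Subtracting the first from the second: A + 2C = -3.
Subtracting the second from the third: 2A + 12C = 2.
Solving: C = 1, A = -5, then B = -9.
Hence a_6 = -5·6 + (-9) + 1·64 = 25.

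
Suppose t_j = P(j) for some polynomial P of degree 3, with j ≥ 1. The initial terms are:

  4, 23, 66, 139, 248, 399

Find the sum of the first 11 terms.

1st diffs: 19, 43, 73, 109, 151.
2nd diffs: 24, 30, 36, 42.
3rd diffs: 6, 6, 6 (constant).
So t_j = j^3 + 6j^2 - 6j + 3.
Continuing: …, 598, 851, 1164, 1543, …, t_{11} = 1994.
Summing j = 1..11 (11 terms) gives 7029.

7029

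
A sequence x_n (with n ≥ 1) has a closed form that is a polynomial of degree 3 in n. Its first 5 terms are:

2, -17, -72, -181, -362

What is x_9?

-2166

1st diffs: -19, -55, -109, -181.
2nd diffs: -36, -54, -72.
3rd diffs: -18, -18 (constant).
So x_n = -3n^3 + 2n + 3.
Evaluating at n = 9 gives x_9 = -2166.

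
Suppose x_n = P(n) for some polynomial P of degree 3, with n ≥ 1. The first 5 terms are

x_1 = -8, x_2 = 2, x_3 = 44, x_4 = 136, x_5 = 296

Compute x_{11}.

1st diffs: 10, 42, 92, 160.
2nd diffs: 32, 50, 68.
3rd diffs: 18, 18 (constant).
So x_n = 3n^3 - 2n^2 - 5n - 4.
Evaluating at n = 11 gives x_{11} = 3692.

3692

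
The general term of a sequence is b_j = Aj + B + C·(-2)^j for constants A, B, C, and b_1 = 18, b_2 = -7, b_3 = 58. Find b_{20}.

Write the equations: A + B - 2C = 18; 2A + B + 4C = -7; 3A + B - 8C = 58.
Subtracting the first from the second: A + 6C = -25.
Subtracting the second from the third: A - 12C = 65.
Solving: C = -5, A = 5, then B = 3.
So b_j = 5·j + 3 + (-5)·(-2)^j; at j=20 this is -5242777.

-5242777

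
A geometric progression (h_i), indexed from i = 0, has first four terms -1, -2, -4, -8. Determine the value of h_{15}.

-32768

Common ratio r = 2.
h_i = (-1)·2^(i-0).
h_{15} = (-1)·2^15 = -32768.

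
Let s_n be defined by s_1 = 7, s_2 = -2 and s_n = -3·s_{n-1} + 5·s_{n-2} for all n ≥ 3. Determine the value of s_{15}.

996329921

Compute successive terms:
s_3 = 41, s_4 = -133, s_5 = 604, …, s_{12} = -13519393, s_{13} = 56681359, s_{14} = -237641042, s_{15} = 996329921.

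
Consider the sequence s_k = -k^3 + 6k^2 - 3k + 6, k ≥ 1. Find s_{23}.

-9056

s_{23} = -1·23^3 + 6·23^2 - 3·23 + 6 = -9056.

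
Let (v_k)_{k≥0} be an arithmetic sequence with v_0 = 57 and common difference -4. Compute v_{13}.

v_k = 57 + (k - 0)·(-4).
v_{13} = 57 + 13·(-4) = 5.

5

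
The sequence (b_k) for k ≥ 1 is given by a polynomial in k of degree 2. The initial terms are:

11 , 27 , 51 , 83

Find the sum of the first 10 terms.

1st diffs: 16, 24, 32.
2nd diffs: 8, 8 (constant).
Newton forward-difference form: b_k = 11 + 16·C(k-1,1) + 8·C(k-1,2).
Continuing: …, 123, 171, 227, 291, …, b_{10} = 443.
Summing k = 1..10 (10 terms) gives 1790.

1790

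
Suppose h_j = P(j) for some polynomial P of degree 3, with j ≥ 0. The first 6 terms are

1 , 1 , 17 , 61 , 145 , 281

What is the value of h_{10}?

2161

1st diffs: 0, 16, 44, 84, 136.
2nd diffs: 16, 28, 40, 52.
3rd diffs: 12, 12, 12 (constant).
Newton forward-difference form: h_j = 1 + 16·C(j,2) + 12·C(j,3).
At j = 10: j = 10, so h_{10} = 1 + 720 + 1440 = 2161.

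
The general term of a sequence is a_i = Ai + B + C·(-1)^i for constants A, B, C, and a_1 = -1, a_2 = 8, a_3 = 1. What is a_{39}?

37

Plug in i = 1, 2, 3: A + B - C = -1; 2A + B + C = 8; 3A + B - C = 1.
Subtracting the first from the second: A + 2C = 9.
Subtracting the second from the third: A - 2C = -7.
Solving: C = 4, A = 1, then B = 2.
Hence a_{39} = 1·39 + 2 + 4·(-1) = 37.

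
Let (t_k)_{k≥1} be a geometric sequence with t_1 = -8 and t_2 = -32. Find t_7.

-32768

Common ratio r = 4.
t_k = (-8)·4^(k-1).
t_7 = (-8)·4^6 = -32768.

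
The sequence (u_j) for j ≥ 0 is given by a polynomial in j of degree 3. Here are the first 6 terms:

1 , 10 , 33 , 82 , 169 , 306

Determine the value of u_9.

1st diffs: 9, 23, 49, 87, 137.
2nd diffs: 14, 26, 38, 50.
3rd diffs: 12, 12, 12 (constant).
Newton forward-difference form: u_j = 1 + 9·C(j,1) + 14·C(j,2) + 12·C(j,3).
At j = 9: j = 9, so u_9 = 1 + 81 + 504 + 1008 = 1594.

1594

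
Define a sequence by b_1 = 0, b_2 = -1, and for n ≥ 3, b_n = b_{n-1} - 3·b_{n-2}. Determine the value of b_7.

-16

b_3 = -1, b_4 = 2, b_5 = 5, b_6 = -1, b_7 = -16.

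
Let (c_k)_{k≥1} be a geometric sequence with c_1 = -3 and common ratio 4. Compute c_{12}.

-12582912

c_k = (-3)·4^(k-1).
c_{12} = (-3)·4^11 = -12582912.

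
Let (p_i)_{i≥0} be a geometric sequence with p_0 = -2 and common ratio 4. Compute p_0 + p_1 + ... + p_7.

-43690

p_i = (-2)·4^(i-0).
S = (-2)·(4^8 - 1)/(4 - 1) = (-2)·(65536 - 1)/(3) = -43690.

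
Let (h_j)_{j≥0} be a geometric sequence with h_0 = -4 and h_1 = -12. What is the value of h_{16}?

-172186884

Common ratio r = 3.
h_j = (-4)·3^(j-0).
h_{16} = (-4)·3^16 = -172186884.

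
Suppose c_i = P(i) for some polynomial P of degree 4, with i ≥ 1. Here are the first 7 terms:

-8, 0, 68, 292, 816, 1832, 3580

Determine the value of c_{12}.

1st diffs: 8, 68, 224, 524, 1016, 1748.
2nd diffs: 60, 156, 300, 492, 732.
3rd diffs: 96, 144, 192, 240.
4th diffs: 48, 48, 48 (constant).
Newton forward-difference form: c_i = -8 + 8·C(i-1,1) + 60·C(i-1,2) + 96·C(i-1,3) + 48·C(i-1,4).
At i = 12: i-1 = 11, so c_{12} = -8 + 88 + 3300 + 15840 + 15840 = 35060.

35060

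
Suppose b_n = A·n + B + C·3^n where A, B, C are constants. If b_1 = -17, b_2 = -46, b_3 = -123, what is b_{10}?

At n = 1, 2, 3: A + B + 3C = -17; 2A + B + 9C = -46; 3A + B + 27C = -123.
Subtracting the first from the second: A + 6C = -29.
Subtracting the second from the third: A + 18C = -77.
Solving: C = -4, A = -5, then B = 0.
Therefore b_{10} = -50 + 0 + (-4)·59049 = -236246.

-236246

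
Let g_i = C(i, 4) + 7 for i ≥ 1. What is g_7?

42

C(7, 4) = 35, so g_7 = 42.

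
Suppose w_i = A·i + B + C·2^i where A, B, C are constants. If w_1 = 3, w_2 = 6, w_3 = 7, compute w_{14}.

-16314

Write the equations: A + B + 2C = 3; 2A + B + 4C = 6; 3A + B + 8C = 7.
Subtracting the first from the second: A + 2C = 3.
Subtracting the second from the third: A + 4C = 1.
Solving: C = -1, A = 5, then B = 0.
Therefore w_{14} = 70 + 0 + (-1)·16384 = -16314.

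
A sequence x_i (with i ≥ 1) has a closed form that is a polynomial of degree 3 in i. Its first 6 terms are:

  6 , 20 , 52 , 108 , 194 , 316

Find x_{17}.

1st diffs: 14, 32, 56, 86, 122.
2nd diffs: 18, 24, 30, 36.
3rd diffs: 6, 6, 6 (constant).
Newton forward-difference form: x_i = 6 + 14·C(i-1,1) + 18·C(i-1,2) + 6·C(i-1,3).
At i = 17: i-1 = 16, so x_{17} = 6 + 224 + 2160 + 3360 = 5750.

5750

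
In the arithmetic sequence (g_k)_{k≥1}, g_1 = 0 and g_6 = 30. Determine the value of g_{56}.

330

Common difference d = (30 - 0) / (6 - 1) = 6.
g_k = 0 + (k - 1)·6.
g_{56} = 0 + 55·6 = 330.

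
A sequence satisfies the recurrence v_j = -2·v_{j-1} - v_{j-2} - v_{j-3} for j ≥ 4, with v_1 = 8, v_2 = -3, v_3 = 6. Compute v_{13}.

2603

Compute successive terms:
v_4 = -17; v_5 = 31; v_6 = -51; v_7 = 88; v_8 = -156; v_9 = 275; v_{10} = -482; v_{11} = 845; v_{12} = -1483; v_{13} = 2603.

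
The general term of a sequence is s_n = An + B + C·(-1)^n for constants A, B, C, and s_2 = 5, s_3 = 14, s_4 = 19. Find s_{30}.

At n = 2, 3, 4: 2A + B + C = 5; 3A + B - C = 14; 4A + B + C = 19.
Subtracting the first from the second: A - 2C = 9.
Subtracting the second from the third: A + 2C = 5.
Solving: C = -1, A = 7, then B = -8.
Therefore s_{30} = 210 + (-8) + (-1)·1 = 201.

201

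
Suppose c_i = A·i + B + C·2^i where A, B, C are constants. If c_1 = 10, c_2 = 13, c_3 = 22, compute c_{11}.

6118

Plug in i = 1, 2, 3: A + B + 2C = 10; 2A + B + 4C = 13; 3A + B + 8C = 22.
Subtracting the first from the second: A + 2C = 3.
Subtracting the second from the third: A + 4C = 9.
Solving: C = 3, A = -3, then B = 7.
So c_i = -3·i + 7 + 3·2^i; at i=11 this is 6118.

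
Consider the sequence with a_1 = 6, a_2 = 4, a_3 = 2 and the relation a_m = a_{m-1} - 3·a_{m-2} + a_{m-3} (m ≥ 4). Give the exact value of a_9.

-66

Step forward from the initial values:
a_4 = -4, a_5 = -6, a_6 = 8, a_7 = 22, a_8 = -8, a_9 = -66.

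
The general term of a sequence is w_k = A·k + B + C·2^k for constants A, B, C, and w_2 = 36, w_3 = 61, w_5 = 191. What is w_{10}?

5176

Plug in k = 2, 3, 5: 2A + B + 4C = 36; 3A + B + 8C = 61; 5A + B + 32C = 191.
Subtracting the first from the second: A + 4C = 25.
Subtracting the second from the third: 2A + 24C = 130.
Solving: C = 5, A = 5, then B = 6.
Hence w_{10} = 5·10 + 6 + 5·1024 = 5176.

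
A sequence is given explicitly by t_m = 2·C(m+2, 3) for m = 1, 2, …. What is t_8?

C(10, 3) = 120, so t_8 = 240.

240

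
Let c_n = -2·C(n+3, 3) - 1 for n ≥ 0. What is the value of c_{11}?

C(14, 3) = 364, so c_{11} = -729.

-729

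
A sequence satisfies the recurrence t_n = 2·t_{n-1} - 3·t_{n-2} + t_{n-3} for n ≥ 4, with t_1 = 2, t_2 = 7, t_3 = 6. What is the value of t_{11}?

-309

Iterate the recurrence:
t_4 = -7; t_5 = -25; t_6 = -23; t_7 = 22; t_8 = 88; t_9 = 87; t_{10} = -68; t_{11} = -309.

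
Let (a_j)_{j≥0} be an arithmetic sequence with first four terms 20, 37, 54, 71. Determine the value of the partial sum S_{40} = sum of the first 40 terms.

Common difference d = 17.
a_j = 20 + (j - 0)·17.
a_{39} = 683; S = 40·(20 + 683)/2 = 14060.

14060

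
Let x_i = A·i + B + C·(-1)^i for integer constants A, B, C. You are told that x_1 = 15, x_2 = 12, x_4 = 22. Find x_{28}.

142

Write the equations: A + B - C = 15; 2A + B + C = 12; 4A + B + C = 22.
Subtracting the first from the second: A + 2C = -3.
Subtracting the second from the third: 2A = 10.
Solving: C = -4, A = 5, then B = 6.
So x_i = 5·i + 6 + (-4)·(-1)^i; at i=28 this is 142.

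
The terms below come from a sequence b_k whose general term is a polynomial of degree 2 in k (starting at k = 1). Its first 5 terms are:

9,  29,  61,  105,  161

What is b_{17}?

1769

1st diffs: 20, 32, 44, 56.
2nd diffs: 12, 12, 12 (constant).
Newton forward-difference form: b_k = 9 + 20·C(k-1,1) + 12·C(k-1,2).
At k = 17: k-1 = 16, so b_{17} = 9 + 320 + 1440 = 1769.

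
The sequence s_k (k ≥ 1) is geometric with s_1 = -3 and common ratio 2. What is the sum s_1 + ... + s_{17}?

-393213

s_k = (-3)·2^(k-1).
S = (-3)·(2^17 - 1)/(2 - 1) = (-3)·(131072 - 1)/(1) = -393213.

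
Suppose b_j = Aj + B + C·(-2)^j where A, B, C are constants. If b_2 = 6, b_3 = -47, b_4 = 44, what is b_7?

-547

The three given values yield: 2A + B + 4C = 6; 3A + B - 8C = -47; 4A + B + 16C = 44.
Subtracting the first from the second: A - 12C = -53.
Subtracting the second from the third: A + 24C = 91.
Solving: C = 4, A = -5, then B = 0.
Hence b_7 = -5·7 + 0 + 4·(-128) = -547.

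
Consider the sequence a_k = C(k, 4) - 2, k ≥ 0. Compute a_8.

68

C(8, 4) = 70, so a_8 = 68.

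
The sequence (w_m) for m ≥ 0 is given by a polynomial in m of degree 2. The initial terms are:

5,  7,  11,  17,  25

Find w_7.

1st diffs: 2, 4, 6, 8.
2nd diffs: 2, 2, 2 (constant).
Newton forward-difference form: w_m = 5 + 2·C(m,1) + 2·C(m,2).
At m = 7: m = 7, so w_7 = 5 + 14 + 42 = 61.

61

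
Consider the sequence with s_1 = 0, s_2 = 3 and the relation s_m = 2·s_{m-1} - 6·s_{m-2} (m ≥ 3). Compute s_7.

168

Iterate the recurrence:
s_3 = 6; s_4 = -6; s_5 = -48; s_6 = -60; s_7 = 168.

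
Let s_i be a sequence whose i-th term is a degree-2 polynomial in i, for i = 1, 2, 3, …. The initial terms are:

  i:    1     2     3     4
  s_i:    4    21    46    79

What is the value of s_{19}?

1534

1st diffs: 17, 25, 33.
2nd diffs: 8, 8 (constant).
Newton forward-difference form: s_i = 4 + 17·C(i-1,1) + 8·C(i-1,2).
At i = 19: i-1 = 18, so s_{19} = 4 + 306 + 1224 = 1534.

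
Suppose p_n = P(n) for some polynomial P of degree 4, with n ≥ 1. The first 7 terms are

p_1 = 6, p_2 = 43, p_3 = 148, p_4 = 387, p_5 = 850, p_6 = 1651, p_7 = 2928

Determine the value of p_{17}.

89398

1st diffs: 37, 105, 239, 463, 801, 1277.
2nd diffs: 68, 134, 224, 338, 476.
3rd diffs: 66, 90, 114, 138.
4th diffs: 24, 24, 24 (constant).
So p_n = n^4 + n^3 + 3n^2 + 6n - 5.
Evaluating at n = 17 gives p_{17} = 89398.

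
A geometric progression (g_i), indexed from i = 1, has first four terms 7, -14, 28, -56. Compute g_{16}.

-229376

Common ratio r = -2.
g_i = 7·(-2)^(i-1).
g_{16} = 7·(-2)^15 = -229376.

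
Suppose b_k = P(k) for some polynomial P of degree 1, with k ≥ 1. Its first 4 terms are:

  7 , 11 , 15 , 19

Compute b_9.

39

1st diffs: 4, 4, 4 (constant).
So b_k = 4k + 3.
Evaluating at k = 9 gives b_9 = 39.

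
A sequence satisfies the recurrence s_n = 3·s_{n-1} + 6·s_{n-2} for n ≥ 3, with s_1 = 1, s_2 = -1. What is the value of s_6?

99

s_3 = 3, s_4 = 3, s_5 = 27, s_6 = 99.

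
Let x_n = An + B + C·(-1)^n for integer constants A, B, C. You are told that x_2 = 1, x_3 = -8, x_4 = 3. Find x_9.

Write the equations: 2A + B + C = 1; 3A + B - C = -8; 4A + B + C = 3.
Subtracting the first from the second: A - 2C = -9.
Subtracting the second from the third: A + 2C = 11.
Solving: C = 5, A = 1, then B = -6.
So x_n = 1·n + (-6) + 5·(-1)^n; at n=9 this is -2.

-2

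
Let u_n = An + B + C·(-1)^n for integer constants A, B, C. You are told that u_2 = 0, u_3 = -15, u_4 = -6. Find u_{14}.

-36

Plug in n = 2, 3, 4: 2A + B + C = 0; 3A + B - C = -15; 4A + B + C = -6.
Subtracting the first from the second: A - 2C = -15.
Subtracting the second from the third: A + 2C = 9.
Solving: C = 6, A = -3, then B = 0.
Therefore u_{14} = -42 + 0 + 6·1 = -36.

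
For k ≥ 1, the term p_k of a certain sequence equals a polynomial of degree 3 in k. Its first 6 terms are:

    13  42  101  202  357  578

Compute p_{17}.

10797

1st diffs: 29, 59, 101, 155, 221.
2nd diffs: 30, 42, 54, 66.
3rd diffs: 12, 12, 12 (constant).
Newton forward-difference form: p_k = 13 + 29·C(k-1,1) + 30·C(k-1,2) + 12·C(k-1,3).
At k = 17: k-1 = 16, so p_{17} = 13 + 464 + 3600 + 6720 = 10797.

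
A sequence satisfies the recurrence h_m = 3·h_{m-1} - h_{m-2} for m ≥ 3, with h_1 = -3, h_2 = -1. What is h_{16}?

Applying the relation repeatedly:
h_3 = 0;  h_4 = 1;  h_5 = 3;  …;  h_{13} = 6765;  h_{14} = 17711;  h_{15} = 46368;  h_{16} = 121393.

121393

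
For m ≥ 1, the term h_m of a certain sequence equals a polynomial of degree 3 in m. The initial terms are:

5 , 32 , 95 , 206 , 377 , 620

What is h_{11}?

3335

1st diffs: 27, 63, 111, 171, 243.
2nd diffs: 36, 48, 60, 72.
3rd diffs: 12, 12, 12 (constant).
So h_m = 2m^3 + 6m^2 - 5m + 2.
Evaluating at m = 11 gives h_{11} = 3335.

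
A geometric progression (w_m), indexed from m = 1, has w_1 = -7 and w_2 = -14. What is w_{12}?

-14336

Common ratio r = 2.
w_m = (-7)·2^(m-1).
w_{12} = (-7)·2^11 = -14336.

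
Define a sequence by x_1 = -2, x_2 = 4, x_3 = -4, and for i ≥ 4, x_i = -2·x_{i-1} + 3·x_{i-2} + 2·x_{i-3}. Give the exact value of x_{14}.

425456

Step forward from the initial values:
x_4 = 16  x_5 = -36  x_6 = 112  …  x_{11} = -19084  x_{12} = 53760  x_{13} = -151172  x_{14} = 425456.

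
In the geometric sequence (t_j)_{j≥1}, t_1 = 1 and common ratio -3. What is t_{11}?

59049

t_j = 1·(-3)^(j-1).
t_{11} = 1·(-3)^10 = 59049.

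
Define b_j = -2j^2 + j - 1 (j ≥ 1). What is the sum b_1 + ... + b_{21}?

-6412

Over j = 1..21: Σj = 231, Σj² = 3311.
Total = (-2)·3311 + (1)·231 + (-1)·21 = -6412.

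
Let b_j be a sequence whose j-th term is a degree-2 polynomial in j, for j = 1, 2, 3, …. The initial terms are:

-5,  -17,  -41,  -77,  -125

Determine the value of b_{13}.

-941

1st diffs: -12, -24, -36, -48.
2nd diffs: -12, -12, -12 (constant).
Newton forward-difference form: b_j = -5 + (-12)·C(j-1,1) + (-12)·C(j-1,2).
At j = 13: j-1 = 12, so b_{13} = -5 - 144 - 792 = -941.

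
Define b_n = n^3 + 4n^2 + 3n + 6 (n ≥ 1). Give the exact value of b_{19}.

b_{19} = 1·19^3 + 4·19^2 + 3·19 + 6 = 8366.

8366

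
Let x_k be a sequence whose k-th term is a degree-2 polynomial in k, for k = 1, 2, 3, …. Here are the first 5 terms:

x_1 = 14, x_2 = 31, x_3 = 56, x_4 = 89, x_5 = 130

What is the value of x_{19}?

1st diffs: 17, 25, 33, 41.
2nd diffs: 8, 8, 8 (constant).
Newton forward-difference form: x_k = 14 + 17·C(k-1,1) + 8·C(k-1,2).
At k = 19: k-1 = 18, so x_{19} = 14 + 306 + 1224 = 1544.

1544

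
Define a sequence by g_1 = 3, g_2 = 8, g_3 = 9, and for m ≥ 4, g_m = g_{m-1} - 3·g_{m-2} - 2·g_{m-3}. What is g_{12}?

3909

Step forward from the initial values:
g_4 = -21  g_5 = -64  g_6 = -19  g_7 = 215  g_8 = 400  g_9 = -207  g_{10} = -1837  g_{11} = -2016  g_{12} = 3909.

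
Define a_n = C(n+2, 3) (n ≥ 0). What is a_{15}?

680

C(17, 3) = 680, so a_{15} = 680.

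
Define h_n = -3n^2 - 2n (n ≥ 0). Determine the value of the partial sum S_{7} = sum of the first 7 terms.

Over n = 0..6: Σn = 21, Σn² = 91.
Total = (-3)·91 + (-2)·21 = -315.

-315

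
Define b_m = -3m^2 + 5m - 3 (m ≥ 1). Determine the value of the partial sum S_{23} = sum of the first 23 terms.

-11661

Over m = 1..23: Σm = 276, Σm² = 4324.
Total = (-3)·4324 + (5)·276 + (-3)·23 = -11661.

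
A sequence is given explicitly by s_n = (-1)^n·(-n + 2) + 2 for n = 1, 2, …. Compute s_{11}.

(-1)^11 = -1; -n + 2 at n=11 is -9; so s_{11} = 11.

11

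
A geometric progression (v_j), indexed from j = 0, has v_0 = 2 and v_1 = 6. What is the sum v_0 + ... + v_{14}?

Common ratio r = 3.
v_j = 2·3^(j-0).
S = 2·(3^15 - 1)/(3 - 1) = 2·(14348907 - 1)/(2) = 14348906.

14348906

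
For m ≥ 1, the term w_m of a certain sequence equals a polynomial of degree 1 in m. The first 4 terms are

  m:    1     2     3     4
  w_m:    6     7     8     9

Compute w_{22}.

27

1st diffs: 1, 1, 1 (constant).
So w_m = m + 5.
Evaluating at m = 22 gives w_{22} = 27.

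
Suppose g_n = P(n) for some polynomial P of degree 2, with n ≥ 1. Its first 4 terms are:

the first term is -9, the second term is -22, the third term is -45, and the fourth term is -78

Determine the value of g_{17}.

1st diffs: -13, -23, -33.
2nd diffs: -10, -10 (constant).
So g_n = -5n^2 + 2n - 6.
Evaluating at n = 17 gives g_{17} = -1417.

-1417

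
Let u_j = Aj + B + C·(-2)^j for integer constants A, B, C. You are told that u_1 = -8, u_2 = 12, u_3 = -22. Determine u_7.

-374

The three given values yield: A + B - 2C = -8; 2A + B + 4C = 12; 3A + B - 8C = -22.
Subtracting the first from the second: A + 6C = 20.
Subtracting the second from the third: A - 12C = -34.
Solving: C = 3, A = 2, then B = -4.
Hence u_7 = 2·7 + (-4) + 3·(-128) = -374.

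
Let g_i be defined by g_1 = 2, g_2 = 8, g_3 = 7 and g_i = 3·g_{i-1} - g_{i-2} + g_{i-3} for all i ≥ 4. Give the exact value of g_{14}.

Applying the relation repeatedly:
g_4 = 15  g_5 = 46  g_6 = 130  …  g_{11} = 21091  g_{12} = 58407  g_{13} = 161746  g_{14} = 447922.

447922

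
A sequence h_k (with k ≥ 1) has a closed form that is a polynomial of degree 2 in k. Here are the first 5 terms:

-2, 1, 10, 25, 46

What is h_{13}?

1st diffs: 3, 9, 15, 21.
2nd diffs: 6, 6, 6 (constant).
Newton forward-difference form: h_k = -2 + 3·C(k-1,1) + 6·C(k-1,2).
At k = 13: k-1 = 12, so h_{13} = -2 + 36 + 396 = 430.

430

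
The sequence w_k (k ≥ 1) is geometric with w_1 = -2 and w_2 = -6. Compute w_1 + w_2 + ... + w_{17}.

-129140162

Common ratio r = 3.
w_k = (-2)·3^(k-1).
S = (-2)·(3^17 - 1)/(3 - 1) = (-2)·(129140163 - 1)/(2) = -129140162.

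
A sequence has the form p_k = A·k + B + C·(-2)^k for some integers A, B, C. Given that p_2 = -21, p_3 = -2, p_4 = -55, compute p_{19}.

Plug in k = 2, 3, 4: 2A + B + 4C = -21; 3A + B - 8C = -2; 4A + B + 16C = -55.
Subtracting the first from the second: A - 12C = 19.
Subtracting the second from the third: A + 24C = -53.
Solving: C = -2, A = -5, then B = -3.
So p_k = -5·k + (-3) + (-2)·(-2)^k; at k=19 this is 1048478.

1048478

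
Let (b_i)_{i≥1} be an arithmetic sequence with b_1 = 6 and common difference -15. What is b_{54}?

b_i = 6 + (i - 1)·(-15).
b_{54} = 6 + 53·(-15) = -789.

-789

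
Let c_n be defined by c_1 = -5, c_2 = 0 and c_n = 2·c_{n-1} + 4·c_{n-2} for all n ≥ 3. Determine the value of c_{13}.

c_3 = -20, c_4 = -40, c_5 = -160, …, c_{10} = -53760, c_{11} = -174080, c_{12} = -563200, c_{13} = -1822720.

-1822720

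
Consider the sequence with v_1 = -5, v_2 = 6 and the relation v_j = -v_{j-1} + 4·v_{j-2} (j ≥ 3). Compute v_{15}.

-1754506

Step forward from the initial values:
v_3 = -26;  v_4 = 50;  v_5 = -154;  …;  v_{12} = 104114;  v_{13} = -267610;  v_{14} = 684066;  v_{15} = -1754506.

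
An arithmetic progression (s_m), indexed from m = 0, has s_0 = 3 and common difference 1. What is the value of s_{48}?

51

s_m = 3 + (m - 0)·1.
s_{48} = 3 + 48·1 = 51.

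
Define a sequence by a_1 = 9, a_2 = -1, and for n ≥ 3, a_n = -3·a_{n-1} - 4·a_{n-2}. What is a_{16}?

a_3 = -33  a_4 = 103  a_5 = -177  …  a_{13} = -53361  a_{14} = 75959  a_{15} = -14433  a_{16} = -260537.

-260537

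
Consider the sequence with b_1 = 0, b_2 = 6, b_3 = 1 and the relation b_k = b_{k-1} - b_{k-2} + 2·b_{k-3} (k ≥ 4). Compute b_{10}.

23

Applying the relation repeatedly:
b_4 = -5, b_5 = 6, b_6 = 13, b_7 = -3, b_8 = -4, b_9 = 25, b_{10} = 23.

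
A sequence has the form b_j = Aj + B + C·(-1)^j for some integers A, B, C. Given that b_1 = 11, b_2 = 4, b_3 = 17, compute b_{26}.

Write the equations: A + B - C = 11; 2A + B + C = 4; 3A + B - C = 17.
Subtracting the first from the second: A + 2C = -7.
Subtracting the second from the third: A - 2C = 13.
Solving: C = -5, A = 3, then B = 3.
Hence b_{26} = 3·26 + 3 + (-5)·1 = 76.

76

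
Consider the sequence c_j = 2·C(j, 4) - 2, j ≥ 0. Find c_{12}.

C(12, 4) = 495, so c_{12} = 988.

988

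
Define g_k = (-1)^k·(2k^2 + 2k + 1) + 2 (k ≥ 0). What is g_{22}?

(-1)^22 = 1; 2k^2 + 2k + 1 at k=22 is 1013; so g_{22} = 1015.

1015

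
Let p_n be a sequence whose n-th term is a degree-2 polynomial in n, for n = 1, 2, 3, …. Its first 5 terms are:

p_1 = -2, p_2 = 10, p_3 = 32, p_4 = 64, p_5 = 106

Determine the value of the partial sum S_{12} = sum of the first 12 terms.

1st diffs: 12, 22, 32, 42.
2nd diffs: 10, 10, 10 (constant).
Newton forward-difference form: p_n = -2 + 12·C(n-1,1) + 10·C(n-1,2).
Continuing: …, 158, 220, 292, 374, …, p_{12} = 680.
Summing n = 1..12 (12 terms) gives 2968.

2968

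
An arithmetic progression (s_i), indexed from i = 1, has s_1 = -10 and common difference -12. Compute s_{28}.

-334

s_i = -10 + (i - 1)·(-12).
s_{28} = -10 + 27·(-12) = -334.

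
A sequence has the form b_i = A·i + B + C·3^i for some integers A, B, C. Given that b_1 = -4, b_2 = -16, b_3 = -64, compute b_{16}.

-129140068

The three given values yield: A + B + 3C = -4; 2A + B + 9C = -16; 3A + B + 27C = -64.
Subtracting the first from the second: A + 6C = -12.
Subtracting the second from the third: A + 18C = -48.
Solving: C = -3, A = 6, then B = -1.
Therefore b_{16} = 96 + (-1) + (-3)·43046721 = -129140068.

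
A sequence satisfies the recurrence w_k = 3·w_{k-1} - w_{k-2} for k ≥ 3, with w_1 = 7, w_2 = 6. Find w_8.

1254

Step forward from the initial values:
w_3 = 11  w_4 = 27  w_5 = 70  w_6 = 183  w_7 = 479  w_8 = 1254.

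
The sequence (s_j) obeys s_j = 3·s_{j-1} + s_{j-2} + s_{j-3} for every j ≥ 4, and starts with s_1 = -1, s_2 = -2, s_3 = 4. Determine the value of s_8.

Applying the relation repeatedly:
s_4 = 9; s_5 = 29; s_6 = 100; s_7 = 338; s_8 = 1143.

1143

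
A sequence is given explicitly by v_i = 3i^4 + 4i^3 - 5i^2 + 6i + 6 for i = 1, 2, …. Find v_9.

v_9 = 3·9^4 + 4·9^3 - 5·9^2 + 6·9 + 6 = 22254.

22254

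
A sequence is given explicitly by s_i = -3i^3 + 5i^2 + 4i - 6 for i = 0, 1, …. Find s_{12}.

-4422

s_{12} = -3·12^3 + 5·12^2 + 4·12 - 6 = -4422.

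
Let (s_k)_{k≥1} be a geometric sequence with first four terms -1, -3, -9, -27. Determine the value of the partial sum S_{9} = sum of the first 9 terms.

Common ratio r = 3.
s_k = (-1)·3^(k-1).
S = (-1)·(3^9 - 1)/(3 - 1) = (-1)·(19683 - 1)/(2) = -9841.

-9841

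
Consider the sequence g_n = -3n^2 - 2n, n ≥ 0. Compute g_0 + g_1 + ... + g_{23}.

-13524

Over n = 0..23: Σn = 276, Σn² = 4324.
Total = (-3)·4324 + (-2)·276 = -13524.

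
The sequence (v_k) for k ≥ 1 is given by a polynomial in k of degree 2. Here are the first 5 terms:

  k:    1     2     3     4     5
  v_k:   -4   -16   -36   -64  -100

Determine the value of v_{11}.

1st diffs: -12, -20, -28, -36.
2nd diffs: -8, -8, -8 (constant).
Newton forward-difference form: v_k = -4 + (-12)·C(k-1,1) + (-8)·C(k-1,2).
At k = 11: k-1 = 10, so v_{11} = -4 - 120 - 360 = -484.

-484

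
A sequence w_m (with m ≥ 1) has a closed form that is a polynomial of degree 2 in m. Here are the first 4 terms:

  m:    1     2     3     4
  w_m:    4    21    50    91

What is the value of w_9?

476

1st diffs: 17, 29, 41.
2nd diffs: 12, 12 (constant).
Newton forward-difference form: w_m = 4 + 17·C(m-1,1) + 12·C(m-1,2).
At m = 9: m-1 = 8, so w_9 = 4 + 136 + 336 = 476.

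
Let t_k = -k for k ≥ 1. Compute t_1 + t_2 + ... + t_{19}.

Over k = 1..19: Σk = 190.
Total = (-1)·190 = -190.

-190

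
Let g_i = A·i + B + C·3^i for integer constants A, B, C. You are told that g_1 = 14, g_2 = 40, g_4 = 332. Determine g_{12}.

2125788

At i = 1, 2, 4: A + B + 3C = 14; 2A + B + 9C = 40; 4A + B + 81C = 332.
Subtracting the first from the second: A + 6C = 26.
Subtracting the second from the third: 2A + 72C = 292.
Solving: C = 4, A = 2, then B = 0.
Hence g_{12} = 2·12 + 0 + 4·531441 = 2125788.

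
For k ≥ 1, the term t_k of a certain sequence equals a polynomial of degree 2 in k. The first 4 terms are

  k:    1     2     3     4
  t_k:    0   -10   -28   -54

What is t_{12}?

-550

1st diffs: -10, -18, -26.
2nd diffs: -8, -8 (constant).
Newton forward-difference form: t_k = (-10)·C(k-1,1) + (-8)·C(k-1,2).
At k = 12: k-1 = 11, so t_{12} = -110 - 440 = -550.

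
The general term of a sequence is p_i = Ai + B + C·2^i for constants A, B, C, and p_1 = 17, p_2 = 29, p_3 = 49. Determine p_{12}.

Plug in i = 1, 2, 3: A + B + 2C = 17; 2A + B + 4C = 29; 3A + B + 8C = 49.
Subtracting the first from the second: A + 2C = 12.
Subtracting the second from the third: A + 4C = 20.
Solving: C = 4, A = 4, then B = 5.
So p_i = 4·i + 5 + 4·2^i; at i=12 this is 16437.

16437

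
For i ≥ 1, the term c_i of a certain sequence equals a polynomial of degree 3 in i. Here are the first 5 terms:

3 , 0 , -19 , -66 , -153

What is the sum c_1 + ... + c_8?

1st diffs: -3, -19, -47, -87.
2nd diffs: -16, -28, -40.
3rd diffs: -12, -12 (constant).
So c_i = -2i^3 + 4i^2 - i + 2.
Continuing: -292, -495, -774.
Summing i = 1..8 (8 terms) gives -1796.

-1796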